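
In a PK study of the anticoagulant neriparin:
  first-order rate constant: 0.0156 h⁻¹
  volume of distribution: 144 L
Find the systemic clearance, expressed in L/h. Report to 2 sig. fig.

CL = k × Vd = 0.0156 × 144 = 2.246 L/h

2.2 L/h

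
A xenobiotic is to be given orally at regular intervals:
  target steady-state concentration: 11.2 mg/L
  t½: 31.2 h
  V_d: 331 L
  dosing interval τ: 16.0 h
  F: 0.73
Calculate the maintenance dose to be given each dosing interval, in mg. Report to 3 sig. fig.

1810 mg

k = ln2 / t½ = 0.693147 / 31.2 = 0.02222 h⁻¹
CL = k × Vd = 0.02222 × 331 = 7.355 L/h
At steady state, F × (Dose/τ) = Css × CL.
Dose = Css × CL × τ / F = 11.2 × 7.355 × 16.0 / 0.73 = 1806 mg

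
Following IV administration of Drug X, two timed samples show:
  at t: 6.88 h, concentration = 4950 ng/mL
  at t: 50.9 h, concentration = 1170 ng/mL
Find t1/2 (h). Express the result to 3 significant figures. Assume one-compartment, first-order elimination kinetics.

21.2 h

k = ln(C₁/C₂) / (t₂ − t₁) = ln(4950/1170) / (50.9 − 6.88)
  = 1.442 / 44.02 = 0.03276 h⁻¹
t½ = ln2 / k = 0.693147 / 0.03276 = 21.16 h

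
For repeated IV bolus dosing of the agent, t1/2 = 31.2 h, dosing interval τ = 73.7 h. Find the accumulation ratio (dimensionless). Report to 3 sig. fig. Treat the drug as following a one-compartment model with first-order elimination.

k = ln2 / t½ = 0.693147 / 31.2 = 0.02222 h⁻¹
e^(−kτ) = e^(−0.02222 × 73.7) = 0.1944
Accumulation ratio R = 1 / (1 − e^(−kτ)) = 1 / (1 − 0.1944) = 1.241

1.24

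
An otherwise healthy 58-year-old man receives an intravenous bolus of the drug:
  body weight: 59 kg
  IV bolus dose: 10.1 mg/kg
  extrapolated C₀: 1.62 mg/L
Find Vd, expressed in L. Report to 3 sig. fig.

Dose = 10.1 × 59 = 595.9 mg
Vd = Dose / C₀ = 595.9 / 1.62 = 367.8 L

368 L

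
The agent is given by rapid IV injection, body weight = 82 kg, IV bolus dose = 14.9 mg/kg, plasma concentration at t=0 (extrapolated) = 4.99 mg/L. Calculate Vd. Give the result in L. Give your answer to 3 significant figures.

245 L

Dose = 14.9 × 82 = 1222 mg
Vd = Dose / C₀ = 1222 / 4.99 = 244.9 L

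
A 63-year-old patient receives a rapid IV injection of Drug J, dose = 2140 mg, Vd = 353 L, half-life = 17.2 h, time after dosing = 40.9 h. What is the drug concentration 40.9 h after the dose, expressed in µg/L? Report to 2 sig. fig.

1200 µg/L

C₀ = Dose / Vd = 2140 / 353 = 6.062 mg/L
k = ln2 / t½ = 0.693147 / 17.2 = 0.04030 h⁻¹
C = C₀ · e^(−k·t) = 6.062 × e^(−0.04030 × 40.9)
  = 6.062 × 0.1924 = 1.166 mg/L
Convert: 1.166 mg/L × 1000 = 1166 µg/L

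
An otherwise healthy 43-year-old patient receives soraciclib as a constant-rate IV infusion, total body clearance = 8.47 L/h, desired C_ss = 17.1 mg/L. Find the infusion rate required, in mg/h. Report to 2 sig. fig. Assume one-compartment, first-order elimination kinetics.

140 mg/h

At steady state, infusion rate R₀ = Css × CL = 17.1 × 8.470 = 144.8 mg/h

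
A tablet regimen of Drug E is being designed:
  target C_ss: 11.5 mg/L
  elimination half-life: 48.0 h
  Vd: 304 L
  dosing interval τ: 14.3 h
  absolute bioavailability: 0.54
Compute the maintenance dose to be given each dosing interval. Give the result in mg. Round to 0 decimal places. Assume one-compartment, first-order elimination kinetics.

1337 mg

k = ln2 / t½ = 0.693147 / 48.0 = 0.01444 h⁻¹
CL = k × Vd = 0.01444 × 304 = 4.390 L/h
At steady state, F × (Dose/τ) = Css × CL.
Dose = Css × CL × τ / F = 11.5 × 4.390 × 14.3 / 0.54 = 1337 mg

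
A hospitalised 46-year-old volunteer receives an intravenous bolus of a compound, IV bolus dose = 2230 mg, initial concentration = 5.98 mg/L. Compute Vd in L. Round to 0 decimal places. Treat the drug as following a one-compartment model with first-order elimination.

373 L

Vd = Dose / C₀ = 2230 / 5.98 = 372.9 L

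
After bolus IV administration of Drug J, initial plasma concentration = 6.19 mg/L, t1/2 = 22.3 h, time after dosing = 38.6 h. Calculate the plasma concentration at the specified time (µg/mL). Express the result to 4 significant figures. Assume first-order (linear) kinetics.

1.865 µg/mL

k = ln2 / t½ = 0.693147 / 22.3 = 0.03108 h⁻¹
C = C₀ · e^(−k·t) = 6.190 × e^(−0.03108 × 38.6)
  = 6.190 × 0.3013 = 1.865 mg/L
(1.865 mg/L = 1.865 µg/mL)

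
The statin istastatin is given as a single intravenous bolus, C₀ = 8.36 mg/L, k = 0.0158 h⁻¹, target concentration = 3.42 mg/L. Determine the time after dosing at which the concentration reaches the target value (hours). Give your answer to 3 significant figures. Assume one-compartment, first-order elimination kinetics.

t = ln(C₀ / C) / k = ln(8.360 / 3.42) / 0.01580
  = ln(2.444) / 0.01580 = 0.8936 / 0.01580 = 56.56 h

56.6 h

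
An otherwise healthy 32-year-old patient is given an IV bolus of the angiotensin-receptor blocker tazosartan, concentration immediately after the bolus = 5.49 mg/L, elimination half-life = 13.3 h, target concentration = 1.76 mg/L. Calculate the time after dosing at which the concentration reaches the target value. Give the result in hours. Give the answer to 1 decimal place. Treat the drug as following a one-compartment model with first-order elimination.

k = ln2 / t½ = 0.693147 / 13.3 = 0.05212 h⁻¹
t = ln(C₀ / C) / k = ln(5.490 / 1.76) / 0.05212
  = ln(3.119) / 0.05212 = 1.138 / 0.05212 = 21.83 h

21.8 h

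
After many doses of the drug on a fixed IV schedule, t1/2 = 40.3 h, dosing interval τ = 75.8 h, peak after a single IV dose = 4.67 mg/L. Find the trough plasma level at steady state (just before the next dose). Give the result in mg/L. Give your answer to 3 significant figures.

k = ln2 / t½ = 0.693147 / 40.3 = 0.01720 h⁻¹
e^(−kτ) = e^(−0.01720 × 75.8) = 0.2715
Accumulation ratio R = 1 / (1 − e^(−kτ)) = 1 / (1 − 0.2715) = 1.373
Steady-state trough = C₀ × R × e^(−kτ) = 4.67 × 1.373 × 0.2715 = 1.741 mg/L

1.74 mg/L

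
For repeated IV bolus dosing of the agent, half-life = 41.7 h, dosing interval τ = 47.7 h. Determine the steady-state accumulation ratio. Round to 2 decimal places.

1.83

k = ln2 / t½ = 0.693147 / 41.7 = 0.01662 h⁻¹
e^(−kτ) = e^(−0.01662 × 47.7) = 0.4526
Accumulation ratio R = 1 / (1 − e^(−kτ)) = 1 / (1 − 0.4526) = 1.827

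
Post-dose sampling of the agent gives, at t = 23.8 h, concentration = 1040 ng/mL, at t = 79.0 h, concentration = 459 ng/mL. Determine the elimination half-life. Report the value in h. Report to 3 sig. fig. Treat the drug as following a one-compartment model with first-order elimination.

k = ln(C₁/C₂) / (t₂ − t₁) = ln(1040/459) / (79.0 − 23.8)
  = 0.8179 / 55.20 = 0.01482 h⁻¹
t½ = ln2 / k = 0.693147 / 0.01482 = 46.77 h

46.8 h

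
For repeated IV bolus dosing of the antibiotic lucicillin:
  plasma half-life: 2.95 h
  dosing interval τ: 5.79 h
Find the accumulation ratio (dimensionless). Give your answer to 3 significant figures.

1.35

k = ln2 / t½ = 0.693147 / 2.95 = 0.2350 h⁻¹
e^(−kτ) = e^(−0.2350 × 5.79) = 0.2565
Accumulation ratio R = 1 / (1 − e^(−kτ)) = 1 / (1 − 0.2565) = 1.345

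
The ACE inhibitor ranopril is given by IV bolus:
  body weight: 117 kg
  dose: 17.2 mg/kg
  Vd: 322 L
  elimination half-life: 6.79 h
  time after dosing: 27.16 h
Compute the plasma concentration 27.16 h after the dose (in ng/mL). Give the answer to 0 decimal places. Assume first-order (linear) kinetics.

Total dose = 17.2 × 117 = 2012 mg
C₀ = Dose / Vd = 2012 / 322 = 6.248 mg/L
k = ln2 / t½ = 0.693147 / 6.79 = 0.1021 h⁻¹
t / t½ = 27.16 / 6.79 = 4 half-lives
C = C₀ × (1/2)^4 = 6.248 × 0.06250 = 0.3905 mg/L
Convert: 0.3905 mg/L × 1000 = 390.5 ng/mL

391 ng/mL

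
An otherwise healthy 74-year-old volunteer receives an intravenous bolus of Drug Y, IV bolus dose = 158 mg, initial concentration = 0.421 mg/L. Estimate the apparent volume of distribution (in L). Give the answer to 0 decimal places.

375 L

Vd = Dose / C₀ = 158.0 / 0.421 = 375.3 L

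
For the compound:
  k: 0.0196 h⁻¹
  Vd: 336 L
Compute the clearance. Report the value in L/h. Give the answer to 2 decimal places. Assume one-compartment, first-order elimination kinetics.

6.59 L/h

CL = k × Vd = 0.0196 × 336 = 6.586 L/h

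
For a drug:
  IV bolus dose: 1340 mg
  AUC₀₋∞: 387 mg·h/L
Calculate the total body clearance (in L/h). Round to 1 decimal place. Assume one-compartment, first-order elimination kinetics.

CL = Dose / AUC = 1340 / 387 = 3.463 L/h

3.5 L/h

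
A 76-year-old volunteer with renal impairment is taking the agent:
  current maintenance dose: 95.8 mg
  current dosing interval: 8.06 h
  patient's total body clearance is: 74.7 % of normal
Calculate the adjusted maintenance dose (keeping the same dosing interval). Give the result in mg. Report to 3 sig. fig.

To keep the same average steady-state level, dosing rate must scale with clearance.
CL ratio = 74.7 / 100 = 0.7470
New dose (same interval) = 95.8 × 0.7470 = 71.56 mg

71.6 mg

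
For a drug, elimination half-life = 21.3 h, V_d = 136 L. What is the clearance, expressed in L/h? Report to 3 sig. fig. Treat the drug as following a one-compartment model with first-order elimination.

4.43 L/h

k = ln2 / t½ = 0.693147 / 21.3 = 0.03254 h⁻¹
CL = k × Vd = 0.03254 × 136 = 4.425 L/h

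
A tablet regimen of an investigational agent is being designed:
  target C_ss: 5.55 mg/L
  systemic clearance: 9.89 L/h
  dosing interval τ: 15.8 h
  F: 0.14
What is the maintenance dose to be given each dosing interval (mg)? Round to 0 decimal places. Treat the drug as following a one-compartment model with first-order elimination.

At steady state, F × (Dose/τ) = Css × CL.
Dose = Css × CL × τ / F = 5.55 × 9.890 × 15.8 / 0.14 = 6195 mg

6195 mg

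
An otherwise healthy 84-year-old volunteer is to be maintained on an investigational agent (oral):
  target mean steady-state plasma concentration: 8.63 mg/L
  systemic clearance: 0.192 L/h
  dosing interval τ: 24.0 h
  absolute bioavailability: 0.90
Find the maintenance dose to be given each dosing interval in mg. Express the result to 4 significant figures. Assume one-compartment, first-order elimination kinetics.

At steady state, F × (Dose/τ) = Css × CL.
Dose = Css × CL × τ / F = 8.63 × 0.1920 × 24.0 / 0.90 = 44.19 mg

44.19 mg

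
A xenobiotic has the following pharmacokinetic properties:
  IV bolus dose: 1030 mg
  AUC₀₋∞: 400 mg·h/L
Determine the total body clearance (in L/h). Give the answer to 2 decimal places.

CL = Dose / AUC = 1030 / 400 = 2.575 L/h

2.58 L/h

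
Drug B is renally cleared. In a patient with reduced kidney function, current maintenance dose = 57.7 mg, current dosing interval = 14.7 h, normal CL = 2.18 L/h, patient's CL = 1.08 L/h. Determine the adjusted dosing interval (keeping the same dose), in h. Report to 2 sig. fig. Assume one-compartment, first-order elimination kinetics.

To keep the same average steady-state level, dosing rate must scale with clearance.
CL ratio = 1.08 / 2.18 = 0.4954
New interval (same dose) = 14.7 / 0.4954 = 29.67 h

30 h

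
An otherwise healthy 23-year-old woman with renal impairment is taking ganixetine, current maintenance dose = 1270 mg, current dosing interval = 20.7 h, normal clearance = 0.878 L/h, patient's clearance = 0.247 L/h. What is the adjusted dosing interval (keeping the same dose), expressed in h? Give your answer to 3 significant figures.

To keep the same average steady-state level, dosing rate must scale with clearance.
CL ratio = 0.247 / 0.878 = 0.2813
New interval (same dose) = 20.7 / 0.2813 = 73.59 h

73.6 h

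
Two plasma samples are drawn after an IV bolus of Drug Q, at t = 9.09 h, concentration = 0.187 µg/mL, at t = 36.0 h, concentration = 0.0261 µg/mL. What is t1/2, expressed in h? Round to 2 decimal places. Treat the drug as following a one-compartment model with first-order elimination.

k = ln(C₁/C₂) / (t₂ − t₁) = ln(0.187/0.0261) / (36.0 − 9.09)
  = 1.969 / 26.91 = 0.07317 h⁻¹
t½ = ln2 / k = 0.693147 / 0.07317 = 9.473 h

9.47 h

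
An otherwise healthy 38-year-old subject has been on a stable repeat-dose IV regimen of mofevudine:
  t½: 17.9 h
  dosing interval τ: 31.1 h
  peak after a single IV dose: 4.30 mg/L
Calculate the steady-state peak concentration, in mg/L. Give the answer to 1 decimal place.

k = ln2 / t½ = 0.693147 / 17.9 = 0.03872 h⁻¹
e^(−kτ) = e^(−0.03872 × 31.1) = 0.2999
Accumulation ratio R = 1 / (1 − e^(−kτ)) = 1 / (1 − 0.2999) = 1.428
Steady-state peak = C₀ × R = 4.30 × 1.428 = 6.140 mg/L

6.1 mg/L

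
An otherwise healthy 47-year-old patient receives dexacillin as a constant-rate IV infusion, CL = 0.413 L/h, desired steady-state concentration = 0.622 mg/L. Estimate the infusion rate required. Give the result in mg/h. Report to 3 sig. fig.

At steady state, infusion rate R₀ = Css × CL = 0.622 × 0.4130 = 0.2569 mg/h

0.257 mg/h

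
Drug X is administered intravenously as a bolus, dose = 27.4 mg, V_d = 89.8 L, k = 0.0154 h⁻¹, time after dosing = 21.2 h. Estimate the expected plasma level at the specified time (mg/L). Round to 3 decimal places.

0.220 mg/L

C₀ = Dose / Vd = 27.40 / 89.8 = 0.3051 mg/L
C = C₀ · e^(−k·t) = 0.3051 × e^(−0.01540 × 21.2)
  = 0.3051 × 0.7215 = 0.2201 mg/L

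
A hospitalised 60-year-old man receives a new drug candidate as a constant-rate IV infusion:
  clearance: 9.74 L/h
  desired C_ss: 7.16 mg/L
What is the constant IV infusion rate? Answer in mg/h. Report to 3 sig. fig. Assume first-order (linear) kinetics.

At steady state, infusion rate R₀ = Css × CL = 7.16 × 9.740 = 69.74 mg/h

69.7 mg/h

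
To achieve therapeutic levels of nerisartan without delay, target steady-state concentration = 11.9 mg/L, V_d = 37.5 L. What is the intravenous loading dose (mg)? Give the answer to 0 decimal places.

LD = Css × Vd = 11.9 × 37.5 = 446.3 mg

446 mg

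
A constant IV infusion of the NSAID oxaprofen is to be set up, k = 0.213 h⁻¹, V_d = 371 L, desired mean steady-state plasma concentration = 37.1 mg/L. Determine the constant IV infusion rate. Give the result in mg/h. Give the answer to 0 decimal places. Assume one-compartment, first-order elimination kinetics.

CL = k × Vd = 0.2130 × 371 = 79.02 L/h
At steady state, infusion rate R₀ = Css × CL = 37.1 × 79.02 = 2932 mg/h

2932 mg/h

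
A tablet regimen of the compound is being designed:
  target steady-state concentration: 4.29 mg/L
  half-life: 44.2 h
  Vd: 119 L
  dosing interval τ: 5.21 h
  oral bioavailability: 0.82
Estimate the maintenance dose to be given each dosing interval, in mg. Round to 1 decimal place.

50.9 mg

k = ln2 / t½ = 0.693147 / 44.2 = 0.01568 h⁻¹
CL = k × Vd = 0.01568 × 119 = 1.866 L/h
At steady state, F × (Dose/τ) = Css × CL.
Dose = Css × CL × τ / F = 4.29 × 1.866 × 5.21 / 0.82 = 50.86 mg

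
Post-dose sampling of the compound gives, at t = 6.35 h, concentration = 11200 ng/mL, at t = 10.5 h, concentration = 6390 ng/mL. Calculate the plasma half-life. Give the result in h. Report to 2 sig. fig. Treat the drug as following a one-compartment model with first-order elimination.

5.1 h

k = ln(C₁/C₂) / (t₂ − t₁) = ln(11200/6390) / (10.5 − 6.35)
  = 0.5612 / 4.150 = 0.1352 h⁻¹
t½ = ln2 / k = 0.693147 / 0.1352 = 5.127 h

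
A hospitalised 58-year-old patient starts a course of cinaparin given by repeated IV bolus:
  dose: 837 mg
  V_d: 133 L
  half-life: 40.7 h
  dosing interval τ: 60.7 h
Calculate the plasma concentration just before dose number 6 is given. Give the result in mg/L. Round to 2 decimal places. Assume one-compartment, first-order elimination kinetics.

C₀ per dose = Dose / Vd = 837 / 133 = 6.293 mg/L
k = ln2 / t½ = 0.693147 / 40.7 = 0.01703 h⁻¹
Fraction remaining after one interval: r = e^(−kτ) = e^(−0.01703 × 60.7) = 0.3557
Before dose 6, 5 doses have been given (aged 1τ, 2τ, 3τ, 4τ, 5τ).
C_trough = C₀ × (r + r² + … + r^5) = C₀ × r(1−r^5)/(1−r)
        = 6.293 × 0.3557 × (1 − 0.005694) / (1 − 0.3557) = 3.454 mg/L

3.45 mg/L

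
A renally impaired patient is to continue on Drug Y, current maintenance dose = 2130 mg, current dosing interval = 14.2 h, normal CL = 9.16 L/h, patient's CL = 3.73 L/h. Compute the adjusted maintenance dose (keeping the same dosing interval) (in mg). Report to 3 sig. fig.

To keep the same average steady-state level, dosing rate must scale with clearance.
CL ratio = 3.73 / 9.16 = 0.4072
New dose (same interval) = 2130 × 0.4072 = 867.3 mg

867 mg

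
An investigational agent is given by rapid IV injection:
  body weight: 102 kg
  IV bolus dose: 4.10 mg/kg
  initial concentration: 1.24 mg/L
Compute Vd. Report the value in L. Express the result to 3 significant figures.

337 L

Dose = 4.10 × 102 = 418.2 mg
Vd = Dose / C₀ = 418.2 / 1.24 = 337.3 L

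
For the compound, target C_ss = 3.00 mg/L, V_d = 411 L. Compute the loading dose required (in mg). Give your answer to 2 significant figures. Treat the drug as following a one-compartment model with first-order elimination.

LD = Css × Vd = 3.00 × 411 = 1233 mg

1200 mg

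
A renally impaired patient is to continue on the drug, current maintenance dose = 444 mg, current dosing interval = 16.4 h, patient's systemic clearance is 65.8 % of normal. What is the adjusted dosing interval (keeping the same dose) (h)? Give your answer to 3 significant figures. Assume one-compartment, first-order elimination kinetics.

24.9 h

To keep the same average steady-state level, dosing rate must scale with clearance.
CL ratio = 65.8 / 100 = 0.6580
New interval (same dose) = 16.4 / 0.6580 = 24.92 h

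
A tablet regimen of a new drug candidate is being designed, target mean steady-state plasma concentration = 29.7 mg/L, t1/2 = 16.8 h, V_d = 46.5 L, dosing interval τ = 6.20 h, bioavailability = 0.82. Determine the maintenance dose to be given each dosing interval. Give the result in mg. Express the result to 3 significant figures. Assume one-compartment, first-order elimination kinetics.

431 mg

k = ln2 / t½ = 0.693147 / 16.8 = 0.04126 h⁻¹
CL = k × Vd = 0.04126 × 46.5 = 1.919 L/h
At steady state, F × (Dose/τ) = Css × CL.
Dose = Css × CL × τ / F = 29.7 × 1.919 × 6.20 / 0.82 = 430.9 mg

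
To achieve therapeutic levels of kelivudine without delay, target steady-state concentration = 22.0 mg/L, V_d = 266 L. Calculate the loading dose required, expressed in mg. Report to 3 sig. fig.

5850 mg

LD = Css × Vd = 22.0 × 266 = 5852 mg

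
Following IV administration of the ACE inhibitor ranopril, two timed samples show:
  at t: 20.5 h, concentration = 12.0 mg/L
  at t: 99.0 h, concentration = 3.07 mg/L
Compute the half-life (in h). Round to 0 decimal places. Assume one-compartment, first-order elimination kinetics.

40 h

k = ln(C₁/C₂) / (t₂ − t₁) = ln(12.0/3.07) / (99.0 − 20.5)
  = 1.363 / 78.50 = 0.01736 h⁻¹
t½ = ln2 / k = 0.693147 / 0.01736 = 39.93 h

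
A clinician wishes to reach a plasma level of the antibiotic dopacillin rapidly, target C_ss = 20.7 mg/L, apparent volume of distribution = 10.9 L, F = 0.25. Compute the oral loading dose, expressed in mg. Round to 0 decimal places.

903 mg

LD = Css × Vd / F = 20.7 × 10.9 / 0.25 = 902.5 mg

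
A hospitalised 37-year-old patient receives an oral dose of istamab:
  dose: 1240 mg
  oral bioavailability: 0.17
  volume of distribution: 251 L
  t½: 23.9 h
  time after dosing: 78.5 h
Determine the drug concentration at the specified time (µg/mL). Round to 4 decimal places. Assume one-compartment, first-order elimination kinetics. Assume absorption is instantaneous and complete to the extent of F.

0.0862 µg/mL

Amount reaching circulation = F × Dose = 0.17 × 1240 = 210.8 mg
C₀ = F·Dose / Vd = 210.8 / 251 = 0.8398 mg/L
k = ln2 / t½ = 0.693147 / 23.9 = 0.02900 h⁻¹
C = C₀ · e^(−k·t) = 0.8398 × e^(−0.02900 × 78.5)
  = 0.8398 × 0.1026 = 0.08616 mg/L
(0.08616 mg/L = 0.08616 µg/mL)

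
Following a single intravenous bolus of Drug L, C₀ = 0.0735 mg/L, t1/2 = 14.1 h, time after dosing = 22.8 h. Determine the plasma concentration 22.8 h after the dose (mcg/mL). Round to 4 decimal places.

k = ln2 / t½ = 0.693147 / 14.1 = 0.04916 h⁻¹
C = C₀ · e^(−k·t) = 0.07350 × e^(−0.04916 × 22.8)
  = 0.07350 × 0.3260 = 0.02396 mg/L
(0.02396 mg/L = 0.02396 mcg/mL)

0.0240 mcg/mL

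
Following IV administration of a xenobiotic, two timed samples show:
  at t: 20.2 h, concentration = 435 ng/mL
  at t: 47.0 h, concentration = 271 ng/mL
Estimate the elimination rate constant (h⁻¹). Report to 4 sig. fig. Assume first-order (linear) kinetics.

k = ln(C₁/C₂) / (t₂ − t₁) = ln(435/271) / (47.0 − 20.2)
  = 0.4732 / 26.80 = 0.01766 h⁻¹

0.01766 h⁻¹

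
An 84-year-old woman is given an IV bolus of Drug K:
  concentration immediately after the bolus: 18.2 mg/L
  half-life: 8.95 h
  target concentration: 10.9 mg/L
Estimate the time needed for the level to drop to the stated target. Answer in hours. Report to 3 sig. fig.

k = ln2 / t½ = 0.693147 / 8.95 = 0.07745 h⁻¹
t = ln(C₀ / C) / k = ln(18.20 / 10.9) / 0.07745
  = ln(1.670) / 0.07745 = 0.5128 / 0.07745 = 6.621 h

6.62 h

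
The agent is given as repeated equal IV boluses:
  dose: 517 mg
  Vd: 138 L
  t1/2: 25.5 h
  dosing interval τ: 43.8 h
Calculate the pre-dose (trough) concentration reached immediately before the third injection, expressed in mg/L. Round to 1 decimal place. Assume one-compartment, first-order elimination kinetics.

C₀ per dose = Dose / Vd = 517 / 138 = 3.746 mg/L
k = ln2 / t½ = 0.693147 / 25.5 = 0.02718 h⁻¹
Fraction remaining after one interval: r = e^(−kτ) = e^(−0.02718 × 43.8) = 0.3041
Before dose 3, 2 doses have been given (aged 1τ, 2τ).
C_trough = C₀ × (r + r²) = 3.746 × (0.3041 + 0.09248) = 1.486 mg/L

1.5 mg/L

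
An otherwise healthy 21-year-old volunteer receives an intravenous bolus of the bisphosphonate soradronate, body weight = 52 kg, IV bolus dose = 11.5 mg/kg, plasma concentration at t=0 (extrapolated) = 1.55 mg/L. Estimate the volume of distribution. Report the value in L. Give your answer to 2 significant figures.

Dose = 11.5 × 52 = 598.0 mg
Vd = Dose / C₀ = 598.0 / 1.55 = 385.8 L

390 L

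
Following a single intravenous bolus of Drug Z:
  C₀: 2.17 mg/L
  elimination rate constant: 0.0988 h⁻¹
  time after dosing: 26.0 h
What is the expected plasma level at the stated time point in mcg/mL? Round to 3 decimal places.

0.166 mcg/mL

C = C₀ · e^(−k·t) = 2.170 × e^(−0.09880 × 26.0)
  = 2.170 × 0.07663 = 0.1663 mg/L
(0.1663 mg/L = 0.1663 mcg/mL)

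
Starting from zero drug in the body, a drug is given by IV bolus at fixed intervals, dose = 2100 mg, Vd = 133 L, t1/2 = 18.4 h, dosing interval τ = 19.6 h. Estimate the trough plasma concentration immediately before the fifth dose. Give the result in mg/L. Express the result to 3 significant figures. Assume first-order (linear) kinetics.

13.7 mg/L

C₀ per dose = Dose / Vd = 2100 / 133 = 15.79 mg/L
k = ln2 / t½ = 0.693147 / 18.4 = 0.03767 h⁻¹
Fraction remaining after one interval: r = e^(−kτ) = e^(−0.03767 × 19.6) = 0.4779
Before dose 5, 4 doses have been given (aged 1τ, 2τ, 3τ, 4τ).
C_trough = C₀ × (r + r² + … + r^4) = C₀ × r(1−r^4)/(1−r)
        = 15.79 × 0.4779 × (1 − 0.05216) / (1 − 0.4779) = 13.70 mg/L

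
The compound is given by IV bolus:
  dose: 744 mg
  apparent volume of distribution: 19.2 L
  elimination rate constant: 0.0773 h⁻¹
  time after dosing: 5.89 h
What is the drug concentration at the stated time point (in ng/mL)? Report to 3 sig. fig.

24600 ng/mL

C₀ = Dose / Vd = 744.0 / 19.2 = 38.75 mg/L
C = C₀ · e^(−k·t) = 38.75 × e^(−0.07730 × 5.89)
  = 38.75 × 0.6343 = 24.58 mg/L
Convert: 24.58 mg/L × 1000 = 24580 ng/mL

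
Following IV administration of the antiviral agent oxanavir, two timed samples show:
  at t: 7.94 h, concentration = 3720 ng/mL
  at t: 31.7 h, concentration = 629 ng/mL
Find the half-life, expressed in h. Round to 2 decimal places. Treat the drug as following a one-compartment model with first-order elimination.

9.27 h

k = ln(C₁/C₂) / (t₂ − t₁) = ln(3720/629) / (31.7 − 7.94)
  = 1.777 / 23.76 = 0.07479 h⁻¹
t½ = ln2 / k = 0.693147 / 0.07479 = 9.268 h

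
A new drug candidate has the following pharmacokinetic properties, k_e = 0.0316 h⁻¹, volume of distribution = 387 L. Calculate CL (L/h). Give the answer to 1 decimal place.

CL = k × Vd = 0.0316 × 387 = 12.23 L/h

12.2 L/h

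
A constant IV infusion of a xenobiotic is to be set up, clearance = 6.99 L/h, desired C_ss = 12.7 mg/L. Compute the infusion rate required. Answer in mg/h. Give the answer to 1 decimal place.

88.8 mg/h

At steady state, infusion rate R₀ = Css × CL = 12.7 × 6.990 = 88.77 mg/h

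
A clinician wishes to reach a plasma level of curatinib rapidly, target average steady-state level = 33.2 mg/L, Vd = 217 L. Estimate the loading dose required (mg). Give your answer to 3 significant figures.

LD = Css × Vd = 33.2 × 217 = 7204 mg

7200 mg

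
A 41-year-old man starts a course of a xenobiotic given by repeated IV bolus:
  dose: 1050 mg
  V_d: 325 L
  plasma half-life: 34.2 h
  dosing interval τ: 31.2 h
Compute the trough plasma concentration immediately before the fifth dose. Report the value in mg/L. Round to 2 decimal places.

C₀ per dose = Dose / Vd = 1050 / 325 = 3.231 mg/L
k = ln2 / t½ = 0.693147 / 34.2 = 0.02027 h⁻¹
Fraction remaining after one interval: r = e^(−kτ) = e^(−0.02027 × 31.2) = 0.5313
Before dose 5, 4 doses have been given (aged 1τ, 2τ, 3τ, 4τ).
C_trough = C₀ × (r + r² + … + r^4) = C₀ × r(1−r^4)/(1−r)
        = 3.231 × 0.5313 × (1 − 0.07968) / (1 − 0.5313) = 3.371 mg/L

3.37 mg/L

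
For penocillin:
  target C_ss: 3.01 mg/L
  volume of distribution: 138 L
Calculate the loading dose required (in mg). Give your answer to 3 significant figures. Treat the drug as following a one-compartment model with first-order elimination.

LD = Css × Vd = 3.01 × 138 = 415.4 mg

415 mg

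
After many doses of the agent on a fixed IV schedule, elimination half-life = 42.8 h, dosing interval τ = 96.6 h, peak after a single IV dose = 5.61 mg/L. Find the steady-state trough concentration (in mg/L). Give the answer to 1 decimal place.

k = ln2 / t½ = 0.693147 / 42.8 = 0.01620 h⁻¹
e^(−kτ) = e^(−0.01620 × 96.6) = 0.2091
Accumulation ratio R = 1 / (1 − e^(−kτ)) = 1 / (1 − 0.2091) = 1.264
Steady-state trough = C₀ × R × e^(−kτ) = 5.61 × 1.264 × 0.2091 = 1.483 mg/L

1.5 mg/L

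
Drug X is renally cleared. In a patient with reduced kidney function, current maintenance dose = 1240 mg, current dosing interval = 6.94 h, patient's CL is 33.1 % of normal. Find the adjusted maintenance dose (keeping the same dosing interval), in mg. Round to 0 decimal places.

To keep the same average steady-state level, dosing rate must scale with clearance.
CL ratio = 33.1 / 100 = 0.3310
New dose (same interval) = 1240 × 0.3310 = 410.4 mg

410 mg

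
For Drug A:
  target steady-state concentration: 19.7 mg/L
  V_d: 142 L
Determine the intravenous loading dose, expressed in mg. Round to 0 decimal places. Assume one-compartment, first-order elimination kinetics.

LD = Css × Vd = 19.7 × 142 = 2797 mg

2797 mg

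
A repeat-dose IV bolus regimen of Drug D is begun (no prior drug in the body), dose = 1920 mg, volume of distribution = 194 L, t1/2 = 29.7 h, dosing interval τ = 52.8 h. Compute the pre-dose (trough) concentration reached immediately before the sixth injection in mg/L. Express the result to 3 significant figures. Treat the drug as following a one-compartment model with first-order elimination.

C₀ per dose = Dose / Vd = 1920 / 194 = 9.897 mg/L
k = ln2 / t½ = 0.693147 / 29.7 = 0.02334 h⁻¹
Fraction remaining after one interval: r = e^(−kτ) = e^(−0.02334 × 52.8) = 0.2916
Before dose 6, 5 doses have been given (aged 1τ, 2τ, 3τ, 4τ, 5τ).
C_trough = C₀ × (r + r² + … + r^5) = C₀ × r(1−r^5)/(1−r)
        = 9.897 × 0.2916 × (1 − 0.002108) / (1 − 0.2916) = 4.065 mg/L

4.07 mg/L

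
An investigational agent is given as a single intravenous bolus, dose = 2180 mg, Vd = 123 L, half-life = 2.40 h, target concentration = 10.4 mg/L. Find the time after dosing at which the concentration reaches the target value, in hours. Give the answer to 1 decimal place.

C₀ = Dose / Vd = 2180 / 123 = 17.72 mg/L
k = ln2 / t½ = 0.693147 / 2.40 = 0.2888 h⁻¹
t = ln(C₀ / C) / k = ln(17.72 / 10.4) / 0.2888
  = ln(1.704) / 0.2888 = 0.5330 / 0.2888 = 1.846 h

1.8 h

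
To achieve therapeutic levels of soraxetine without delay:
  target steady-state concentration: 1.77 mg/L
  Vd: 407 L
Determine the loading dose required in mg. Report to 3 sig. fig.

720 mg

LD = Css × Vd = 1.77 × 407 = 720.4 mg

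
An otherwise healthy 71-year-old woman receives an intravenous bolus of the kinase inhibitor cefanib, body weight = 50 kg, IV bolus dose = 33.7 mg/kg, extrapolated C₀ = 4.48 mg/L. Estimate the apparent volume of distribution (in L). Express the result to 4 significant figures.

376.1 L

Dose = 33.7 × 50 = 1685 mg
Vd = Dose / C₀ = 1685 / 4.48 = 376.1 L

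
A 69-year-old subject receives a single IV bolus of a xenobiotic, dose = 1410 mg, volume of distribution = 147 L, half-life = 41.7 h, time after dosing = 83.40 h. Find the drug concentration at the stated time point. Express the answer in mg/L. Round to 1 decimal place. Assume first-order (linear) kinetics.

2.4 mg/L

C₀ = Dose / Vd = 1410 / 147 = 9.592 mg/L
k = ln2 / t½ = 0.693147 / 41.7 = 0.01662 h⁻¹
t / t½ = 83.40 / 41.7 = 2 half-lives
C = C₀ × (1/2)^2 = 9.592 × 0.2500 = 2.398 mg/L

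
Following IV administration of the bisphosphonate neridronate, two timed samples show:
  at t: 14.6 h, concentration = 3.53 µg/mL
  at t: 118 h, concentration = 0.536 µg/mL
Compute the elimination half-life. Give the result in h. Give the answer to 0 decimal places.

k = ln(C₁/C₂) / (t₂ − t₁) = ln(3.53/0.536) / (118 − 14.6)
  = 1.885 / 103.4 = 0.01823 h⁻¹
t½ = ln2 / k = 0.693147 / 0.01823 = 38.02 h

38 h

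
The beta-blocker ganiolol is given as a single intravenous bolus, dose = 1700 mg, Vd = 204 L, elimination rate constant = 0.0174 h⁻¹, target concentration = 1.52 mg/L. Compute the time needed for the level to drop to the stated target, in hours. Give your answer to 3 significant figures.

C₀ = Dose / Vd = 1700 / 204 = 8.333 mg/L
t = ln(C₀ / C) / k = ln(8.333 / 1.52) / 0.01740
  = ln(5.482) / 0.01740 = 1.701 / 0.01740 = 97.76 h

97.8 h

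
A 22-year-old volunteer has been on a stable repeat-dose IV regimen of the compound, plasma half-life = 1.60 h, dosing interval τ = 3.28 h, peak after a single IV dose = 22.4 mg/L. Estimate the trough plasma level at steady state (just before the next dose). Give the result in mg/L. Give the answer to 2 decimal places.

k = ln2 / t½ = 0.693147 / 1.60 = 0.4332 h⁻¹
e^(−kτ) = e^(−0.4332 × 3.28) = 0.2415
Accumulation ratio R = 1 / (1 − e^(−kτ)) = 1 / (1 − 0.2415) = 1.318
Steady-state trough = C₀ × R × e^(−kτ) = 22.4 × 1.318 × 0.2415 = 7.130 mg/L

7.13 mg/L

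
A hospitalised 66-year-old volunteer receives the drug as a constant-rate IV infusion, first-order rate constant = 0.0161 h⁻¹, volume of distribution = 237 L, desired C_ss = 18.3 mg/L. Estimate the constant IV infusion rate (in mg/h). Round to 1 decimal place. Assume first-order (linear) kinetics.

69.8 mg/h

CL = k × Vd = 0.01610 × 237 = 3.816 L/h
At steady state, infusion rate R₀ = Css × CL = 18.3 × 3.816 = 69.83 mg/h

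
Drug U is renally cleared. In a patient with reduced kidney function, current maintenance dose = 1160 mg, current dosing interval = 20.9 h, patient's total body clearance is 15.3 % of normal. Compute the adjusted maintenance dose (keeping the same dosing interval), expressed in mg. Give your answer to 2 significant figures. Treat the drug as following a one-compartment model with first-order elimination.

180 mg

To keep the same average steady-state level, dosing rate must scale with clearance.
CL ratio = 15.3 / 100 = 0.1530
New dose (same interval) = 1160 × 0.1530 = 177.5 mg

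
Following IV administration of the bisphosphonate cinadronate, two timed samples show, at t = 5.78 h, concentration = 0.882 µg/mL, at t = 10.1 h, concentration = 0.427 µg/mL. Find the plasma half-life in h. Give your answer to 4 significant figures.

4.128 h

k = ln(C₁/C₂) / (t₂ − t₁) = ln(0.882/0.427) / (10.1 − 5.78)
  = 0.7254 / 4.320 = 0.1679 h⁻¹
t½ = ln2 / k = 0.693147 / 0.1679 = 4.128 h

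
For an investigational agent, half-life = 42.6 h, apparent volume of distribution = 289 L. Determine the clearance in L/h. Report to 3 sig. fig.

k = ln2 / t½ = 0.693147 / 42.6 = 0.01627 h⁻¹
CL = k × Vd = 0.01627 × 289 = 4.702 L/h

4.70 L/h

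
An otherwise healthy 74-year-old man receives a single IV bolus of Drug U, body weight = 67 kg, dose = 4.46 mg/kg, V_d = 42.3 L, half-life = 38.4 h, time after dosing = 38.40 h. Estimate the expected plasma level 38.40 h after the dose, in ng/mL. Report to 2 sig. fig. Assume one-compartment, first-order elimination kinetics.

Total dose = 4.46 × 67 = 298.8 mg
C₀ = Dose / Vd = 298.8 / 42.3 = 7.064 mg/L
k = ln2 / t½ = 0.693147 / 38.4 = 0.01805 h⁻¹
t / t½ = 38.40 / 38.4 = 1 half-lives
C = C₀ × (1/2)^1 = 7.064 × 0.5000 = 3.532 mg/L
Convert: 3.532 mg/L × 1000 = 3532 ng/mL

3500 ng/mL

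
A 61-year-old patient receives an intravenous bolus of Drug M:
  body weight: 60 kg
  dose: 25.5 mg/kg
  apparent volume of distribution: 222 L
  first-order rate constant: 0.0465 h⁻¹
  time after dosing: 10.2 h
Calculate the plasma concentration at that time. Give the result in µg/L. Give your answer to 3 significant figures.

4290 µg/L

Total dose = 25.5 × 60 = 1530 mg
C₀ = Dose / Vd = 1530 / 222 = 6.892 mg/L
C = C₀ · e^(−k·t) = 6.892 × e^(−0.04650 × 10.2)
  = 6.892 × 0.6223 = 4.289 mg/L
Convert: 4.289 mg/L × 1000 = 4289 µg/L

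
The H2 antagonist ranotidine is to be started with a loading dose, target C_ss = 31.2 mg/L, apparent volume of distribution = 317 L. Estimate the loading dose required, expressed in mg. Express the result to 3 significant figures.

9890 mg

LD = Css × Vd = 31.2 × 317 = 9890 mg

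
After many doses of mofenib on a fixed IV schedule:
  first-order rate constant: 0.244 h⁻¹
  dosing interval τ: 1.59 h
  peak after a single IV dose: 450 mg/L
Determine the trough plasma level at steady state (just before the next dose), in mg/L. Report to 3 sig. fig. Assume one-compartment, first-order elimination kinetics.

949 mg/L

e^(−kτ) = e^(−0.2440 × 1.59) = 0.6784
Accumulation ratio R = 1 / (1 − e^(−kτ)) = 1 / (1 − 0.6784) = 3.109
Steady-state trough = C₀ × R × e^(−kτ) = 450 × 3.109 × 0.6784 = 949.1 mg/L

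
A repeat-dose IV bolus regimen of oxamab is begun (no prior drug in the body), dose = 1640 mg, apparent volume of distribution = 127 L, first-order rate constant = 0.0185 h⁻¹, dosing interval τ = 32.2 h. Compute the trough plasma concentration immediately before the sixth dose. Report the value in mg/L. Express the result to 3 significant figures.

15.1 mg/L

C₀ per dose = Dose / Vd = 1640 / 127 = 12.91 mg/L
Fraction remaining after one interval: r = e^(−kτ) = e^(−0.01850 × 32.2) = 0.5512
Before dose 6, 5 doses have been given (aged 1τ, 2τ, 3τ, 4τ, 5τ).
C_trough = C₀ × (r + r² + … + r^5) = C₀ × r(1−r^5)/(1−r)
        = 12.91 × 0.5512 × (1 − 0.05088) / (1 − 0.5512) = 15.05 mg/L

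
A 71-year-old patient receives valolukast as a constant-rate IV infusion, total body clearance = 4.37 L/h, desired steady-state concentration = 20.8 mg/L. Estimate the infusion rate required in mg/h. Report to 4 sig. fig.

At steady state, infusion rate R₀ = Css × CL = 20.8 × 4.370 = 90.90 mg/h

90.90 mg/h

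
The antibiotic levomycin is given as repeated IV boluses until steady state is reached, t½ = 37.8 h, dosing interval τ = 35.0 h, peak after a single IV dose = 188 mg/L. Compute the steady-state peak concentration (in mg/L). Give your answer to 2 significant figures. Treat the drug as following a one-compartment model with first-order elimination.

k = ln2 / t½ = 0.693147 / 37.8 = 0.01834 h⁻¹
e^(−kτ) = e^(−0.01834 × 35.0) = 0.5263
Accumulation ratio R = 1 / (1 − e^(−kτ)) = 1 / (1 − 0.5263) = 2.111
Steady-state peak = C₀ × R = 188 × 2.111 = 396.9 mg/L

400 mg/L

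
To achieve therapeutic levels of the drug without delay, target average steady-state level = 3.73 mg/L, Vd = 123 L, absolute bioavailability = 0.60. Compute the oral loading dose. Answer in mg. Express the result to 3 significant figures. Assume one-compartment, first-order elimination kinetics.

765 mg

LD = Css × Vd / F = 3.73 × 123 / 0.60 = 764.7 mg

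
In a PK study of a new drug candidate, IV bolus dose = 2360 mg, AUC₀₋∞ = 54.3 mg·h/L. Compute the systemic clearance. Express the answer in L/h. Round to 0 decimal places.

43 L/h

CL = Dose / AUC = 2360 / 54.3 = 43.46 L/h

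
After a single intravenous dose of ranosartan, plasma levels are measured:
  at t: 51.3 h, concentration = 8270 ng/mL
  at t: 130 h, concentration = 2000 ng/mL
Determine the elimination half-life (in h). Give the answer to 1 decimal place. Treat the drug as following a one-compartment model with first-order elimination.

38.4 h

k = ln(C₁/C₂) / (t₂ − t₁) = ln(8270/2000) / (130 − 51.3)
  = 1.419 / 78.70 = 0.01803 h⁻¹
t½ = ln2 / k = 0.693147 / 0.01803 = 38.44 h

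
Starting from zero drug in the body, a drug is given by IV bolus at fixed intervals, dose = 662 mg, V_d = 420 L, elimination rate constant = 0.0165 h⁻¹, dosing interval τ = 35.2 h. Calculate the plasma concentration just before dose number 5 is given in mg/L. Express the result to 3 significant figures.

C₀ per dose = Dose / Vd = 662 / 420 = 1.576 mg/L
Fraction remaining after one interval: r = e^(−kτ) = e^(−0.01650 × 35.2) = 0.5595
Before dose 5, 4 doses have been given (aged 1τ, 2τ, 3τ, 4τ).
C_trough = C₀ × (r + r² + … + r^4) = C₀ × r(1−r^4)/(1−r)
        = 1.576 × 0.5595 × (1 − 0.09799) / (1 − 0.5595) = 1.806 mg/L

1.81 mg/L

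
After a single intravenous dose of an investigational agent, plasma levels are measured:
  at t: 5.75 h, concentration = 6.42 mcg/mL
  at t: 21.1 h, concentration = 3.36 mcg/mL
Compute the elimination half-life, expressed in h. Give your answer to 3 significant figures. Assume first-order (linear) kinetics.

k = ln(C₁/C₂) / (t₂ − t₁) = ln(6.42/3.36) / (21.1 − 5.75)
  = 0.6475 / 15.35 = 0.04218 h⁻¹
t½ = ln2 / k = 0.693147 / 0.04218 = 16.43 h

16.4 h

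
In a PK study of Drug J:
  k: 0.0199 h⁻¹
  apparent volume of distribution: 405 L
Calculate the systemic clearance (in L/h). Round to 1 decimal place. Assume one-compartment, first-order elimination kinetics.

CL = k × Vd = 0.0199 × 405 = 8.060 L/h

8.1 L/h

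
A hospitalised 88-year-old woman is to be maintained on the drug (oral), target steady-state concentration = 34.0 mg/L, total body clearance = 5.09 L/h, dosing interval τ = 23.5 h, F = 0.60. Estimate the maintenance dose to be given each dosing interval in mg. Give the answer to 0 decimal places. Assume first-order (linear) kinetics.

At steady state, F × (Dose/τ) = Css × CL.
Dose = Css × CL × τ / F = 34.0 × 5.090 × 23.5 / 0.60 = 6778 mg

6778 mg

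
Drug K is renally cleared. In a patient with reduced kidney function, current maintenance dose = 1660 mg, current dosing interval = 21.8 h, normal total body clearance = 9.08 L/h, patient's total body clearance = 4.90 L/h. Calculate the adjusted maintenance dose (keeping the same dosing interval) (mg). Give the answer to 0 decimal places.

To keep the same average steady-state level, dosing rate must scale with clearance.
CL ratio = 4.90 / 9.08 = 0.5396
New dose (same interval) = 1660 × 0.5396 = 895.7 mg

896 mg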